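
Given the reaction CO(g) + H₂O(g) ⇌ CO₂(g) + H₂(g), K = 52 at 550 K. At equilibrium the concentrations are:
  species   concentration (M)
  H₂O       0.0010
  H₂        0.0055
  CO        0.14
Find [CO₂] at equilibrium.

[CO₂] = 1.3 M

At equilibrium, K = [CO₂]·[H₂] / ([CO]·[H₂O]) = 52.
([CO₂])·(0.0055) / ((0.14)·(0.0010)) = 52
[CO₂] = 1.32 = 1.3 M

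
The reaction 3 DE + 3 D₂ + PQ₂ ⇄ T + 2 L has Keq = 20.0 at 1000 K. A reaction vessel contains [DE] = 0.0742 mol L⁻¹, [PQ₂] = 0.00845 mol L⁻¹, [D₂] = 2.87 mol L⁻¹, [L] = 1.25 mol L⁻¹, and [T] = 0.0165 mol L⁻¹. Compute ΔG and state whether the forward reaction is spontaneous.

Q = [T]·[L]² / ([DE]³·[D₂]³·[PQ₂]) = (0.0165)·(1.25)² / ((0.0742)³·(2.87)³·(0.00845)) = 316
ΔG = RT ln(Q/Keq) = (8.314 J mol⁻¹ K⁻¹)(1000 K) × ln(316/20.0)
   = (8.314 kJ/mol)(2.760) = 22.9 kJ/mol
ΔG > 0, so the forward reaction is non-spontaneous (proceeds in reverse).

ΔG = 22.9 kJ/mol; the forward reaction is non-spontaneous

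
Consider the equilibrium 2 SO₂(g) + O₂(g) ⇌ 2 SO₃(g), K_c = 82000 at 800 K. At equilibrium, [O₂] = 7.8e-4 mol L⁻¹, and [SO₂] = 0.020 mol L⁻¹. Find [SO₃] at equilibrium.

[SO₃] = 0.16 mol L⁻¹

At equilibrium, K_c = [SO₃]² / ([SO₂]²·[O₂]) = 82000.
([SO₃])² / ((0.020)²·(7.8e-4)) = 82000
[SO₃]² = 0.0256 ⇒ [SO₃] = 0.16 mol L⁻¹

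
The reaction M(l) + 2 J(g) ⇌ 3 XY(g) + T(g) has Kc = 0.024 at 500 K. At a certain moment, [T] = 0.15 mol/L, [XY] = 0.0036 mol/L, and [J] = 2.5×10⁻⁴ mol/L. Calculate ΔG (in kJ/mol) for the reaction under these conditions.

ΔG = 6.40 kJ/mol

(M is a pure liquid — omitted from Qc.)
Qc = [XY]³·[T] / [J]² = (0.0036)³·(0.15) / (2.5×10⁻⁴)² = 0.112
ΔG = RT ln(Qc/Kc) = (8.314 J mol⁻¹ K⁻¹)(500 K) × ln(0.112/0.024)
   = (4.157 kJ/mol)(1.540) = 6.40 kJ/mol
ΔG > 0, so the forward reaction is non-spontaneous (proceeds in reverse).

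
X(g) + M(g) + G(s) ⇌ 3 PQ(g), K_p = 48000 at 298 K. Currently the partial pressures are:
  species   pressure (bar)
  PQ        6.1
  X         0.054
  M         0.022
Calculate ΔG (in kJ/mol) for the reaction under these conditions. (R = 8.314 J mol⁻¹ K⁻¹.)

ΔG = 3.42 kJ/mol

(G is a pure solid — omitted from Q_p.)
Q_p = P(PQ)³ / (P(X)·P(M)) = (6.1)³ / ((0.054)·(0.022)) = 1.91e5
ΔG = RT ln(Q_p/K_p) = (8.314 J mol⁻¹ K⁻¹)(298 K) × ln(1.91e5/48000)
   = (2.478 kJ/mol)(1.381) = 3.42 kJ/mol
ΔG > 0, so the forward reaction is non-spontaneous (proceeds in reverse).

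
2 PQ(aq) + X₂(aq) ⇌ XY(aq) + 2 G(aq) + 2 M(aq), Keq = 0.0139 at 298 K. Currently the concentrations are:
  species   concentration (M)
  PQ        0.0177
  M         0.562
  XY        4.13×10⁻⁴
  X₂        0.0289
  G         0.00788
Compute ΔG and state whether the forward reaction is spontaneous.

Q = [XY]·[G]²·[M]² / ([PQ]²·[X₂]) = (4.13×10⁻⁴)·(0.00788)²·(0.562)² / ((0.0177)²·(0.0289)) = 8.95×10⁻⁴
ΔG = RT ln(Q/Keq) = (8.314 J mol⁻¹ K⁻¹)(298 K) × ln(8.95×10⁻⁴/0.0139)
   = (2.478 kJ/mol)(-2.743) = -6.80 kJ/mol
ΔG < 0, so the forward reaction is spontaneous (proceeds forward).

ΔG = -6.80 kJ/mol; the forward reaction is spontaneous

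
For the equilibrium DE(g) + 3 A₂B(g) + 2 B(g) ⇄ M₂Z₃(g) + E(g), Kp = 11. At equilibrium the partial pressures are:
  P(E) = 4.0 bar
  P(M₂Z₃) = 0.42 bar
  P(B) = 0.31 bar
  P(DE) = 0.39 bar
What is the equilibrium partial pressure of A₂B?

P(A₂B) = 1.6 bar

At equilibrium, Kp = P(M₂Z₃)·P(E) / (P(DE)·P(A₂B)³·P(B)²) = 11.
(0.42)·(4.0) / ((0.39)·(P(A₂B))³·(0.31)²) = 11
P(A₂B)³ = 4.08 ⇒ P(A₂B) = 1.6 bar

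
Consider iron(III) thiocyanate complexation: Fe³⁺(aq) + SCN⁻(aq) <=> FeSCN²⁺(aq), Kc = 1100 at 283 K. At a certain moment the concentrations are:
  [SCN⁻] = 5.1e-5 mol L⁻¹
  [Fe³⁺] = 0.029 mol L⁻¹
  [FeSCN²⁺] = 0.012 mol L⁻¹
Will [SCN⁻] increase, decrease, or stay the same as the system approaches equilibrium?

Qc = [FeSCN²⁺] / ([Fe³⁺]·[SCN⁻]) = (0.012) / ((0.029)·(5.1e-5)) = 8100
Qc = 8100 > Kc = 1100: net reverse reaction.
SCN⁻ is a reactant, so it increases.

increase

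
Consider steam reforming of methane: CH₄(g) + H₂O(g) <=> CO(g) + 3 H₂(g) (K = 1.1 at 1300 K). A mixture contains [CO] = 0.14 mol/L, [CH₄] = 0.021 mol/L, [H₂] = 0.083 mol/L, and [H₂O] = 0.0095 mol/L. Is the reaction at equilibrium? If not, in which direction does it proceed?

Q = [CO]·[H₂]³ / ([CH₄]·[H₂O]) = (0.14)·(0.083)³ / ((0.021)·(0.0095)) = 0.40
Q = 0.40 < K = 1.1, so the forward reaction proceeds.

to the right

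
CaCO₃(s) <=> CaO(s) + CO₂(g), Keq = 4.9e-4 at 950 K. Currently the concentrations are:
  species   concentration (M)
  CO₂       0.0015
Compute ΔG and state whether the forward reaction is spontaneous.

(CaCO₃, CaO are pure solids — omitted from Q.)
Q = [CO₂] = 0.00150
ΔG = RT ln(Q/Keq) = (8.314 J mol⁻¹ K⁻¹)(950 K) × ln(0.00150/4.9e-4)
   = (7.898 kJ/mol)(1.119) = 8.84 kJ/mol
ΔG > 0, so the forward reaction is non-spontaneous (proceeds in reverse).

ΔG = 8.84 kJ/mol; the forward reaction is non-spontaneous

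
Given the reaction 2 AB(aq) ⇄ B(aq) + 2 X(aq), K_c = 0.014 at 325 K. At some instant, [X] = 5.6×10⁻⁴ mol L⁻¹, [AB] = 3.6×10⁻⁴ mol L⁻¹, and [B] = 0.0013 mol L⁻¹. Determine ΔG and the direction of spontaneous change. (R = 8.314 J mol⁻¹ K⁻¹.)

ΔG = -4.03 kJ/mol; the forward reaction is spontaneous

Q_c = [B]·[X]² / [AB]² = (0.0013)·(5.6×10⁻⁴)² / (3.6×10⁻⁴)² = 0.00315
ΔG = RT ln(Q_c/K_c) = (8.314 J mol⁻¹ K⁻¹)(325 K) × ln(0.00315/0.014)
   = (2.702 kJ/mol)(-1.492) = -4.03 kJ/mol
ΔG < 0, so the forward reaction is spontaneous (proceeds forward).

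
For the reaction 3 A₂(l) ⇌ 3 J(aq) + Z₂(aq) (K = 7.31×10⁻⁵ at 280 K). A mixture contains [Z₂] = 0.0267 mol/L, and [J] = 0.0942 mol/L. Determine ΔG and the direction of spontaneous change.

ΔG = -2.76 kJ/mol; the forward reaction is spontaneous

(A₂ is a pure liquid — omitted from Q.)
Q = [J]³·[Z₂] = (0.0942)³·(0.0267) = 2.23×10⁻⁵
ΔG = RT ln(Q/K) = (8.314 J mol⁻¹ K⁻¹)(280 K) × ln(2.23×10⁻⁵/7.31×10⁻⁵)
   = (2.328 kJ/mol)(-1.187) = -2.76 kJ/mol
ΔG < 0, so the forward reaction is spontaneous (proceeds forward).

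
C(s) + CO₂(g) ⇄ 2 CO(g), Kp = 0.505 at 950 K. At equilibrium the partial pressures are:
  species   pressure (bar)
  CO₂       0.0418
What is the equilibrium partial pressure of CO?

P(CO) = 0.145 bar

(C is a pure solid — omitted from Kp.)
At equilibrium, Kp = P(CO)² / P(CO₂) = 0.505.
(P(CO))² / (0.0418) = 0.505
P(CO)² = 0.0211 ⇒ P(CO) = 0.145 bar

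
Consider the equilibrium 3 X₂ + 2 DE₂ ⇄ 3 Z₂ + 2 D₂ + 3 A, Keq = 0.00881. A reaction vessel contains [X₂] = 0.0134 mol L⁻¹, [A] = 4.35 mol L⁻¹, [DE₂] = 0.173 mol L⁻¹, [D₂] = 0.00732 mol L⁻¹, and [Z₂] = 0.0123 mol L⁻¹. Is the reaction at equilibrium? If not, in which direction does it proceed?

to the left

Q = [Z₂]³·[D₂]²·[A]³ / ([X₂]³·[DE₂]²) = (0.0123)³·(0.00732)²·(4.35)³ / ((0.0134)³·(0.173)²) = 0.114
Q = 0.114 > Keq = 0.00881, so the reverse reaction proceeds.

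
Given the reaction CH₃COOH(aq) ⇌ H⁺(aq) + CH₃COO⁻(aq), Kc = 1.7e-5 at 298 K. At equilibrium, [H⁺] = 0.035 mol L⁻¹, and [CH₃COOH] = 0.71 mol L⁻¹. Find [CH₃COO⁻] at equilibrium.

[CH₃COO⁻] = 3.4e-4 mol L⁻¹

At equilibrium, Kc = [H⁺]·[CH₃COO⁻] / [CH₃COOH] = 1.7e-5.
(0.035)·([CH₃COO⁻]) / (0.71) = 1.7e-5
[CH₃COO⁻] = 3.45e-4 = 3.4e-4 mol L⁻¹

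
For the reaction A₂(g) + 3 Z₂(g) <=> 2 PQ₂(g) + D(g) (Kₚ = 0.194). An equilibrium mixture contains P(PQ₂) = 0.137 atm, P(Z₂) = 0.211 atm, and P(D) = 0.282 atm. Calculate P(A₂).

P(A₂) = 2.90 atm

At equilibrium, Kₚ = P(PQ₂)²·P(D) / (P(A₂)·P(Z₂)³) = 0.194.
(0.137)²·(0.282) / ((P(A₂))·(0.211)³) = 0.194
P(A₂) = 2.90 atm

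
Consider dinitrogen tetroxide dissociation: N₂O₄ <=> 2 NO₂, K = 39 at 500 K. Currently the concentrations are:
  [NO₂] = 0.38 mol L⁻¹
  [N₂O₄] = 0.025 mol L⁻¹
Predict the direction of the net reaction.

to the right

Q = [NO₂]² / [N₂O₄] = (0.38)² / (0.025) = 5.8
Q = 5.8 < K = 39, so the forward reaction proceeds.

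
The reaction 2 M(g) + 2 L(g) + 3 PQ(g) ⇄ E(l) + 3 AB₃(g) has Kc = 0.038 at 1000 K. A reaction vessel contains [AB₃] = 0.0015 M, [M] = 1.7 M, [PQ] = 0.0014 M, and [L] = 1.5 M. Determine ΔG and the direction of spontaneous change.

ΔG = 13.3 kJ/mol; the forward reaction is non-spontaneous

(E is a pure liquid — omitted from Qc.)
Qc = [AB₃]³ / ([M]²·[L]²·[PQ]³) = (0.0015)³ / ((1.7)²·(1.5)²·(0.0014)³) = 0.189
ΔG = RT ln(Qc/Kc) = (8.314 J mol⁻¹ K⁻¹)(1000 K) × ln(0.189/0.038)
   = (8.314 kJ/mol)(1.604) = 13.3 kJ/mol
ΔG > 0, so the forward reaction is non-spontaneous (proceeds in reverse).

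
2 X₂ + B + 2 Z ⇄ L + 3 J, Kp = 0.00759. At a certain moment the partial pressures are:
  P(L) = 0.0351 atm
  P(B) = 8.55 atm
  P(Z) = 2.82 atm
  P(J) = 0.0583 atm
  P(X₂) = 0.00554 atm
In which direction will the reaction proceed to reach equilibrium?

to the right

Qp = P(L)·P(J)³ / (P(X₂)²·P(B)·P(Z)²) = (0.0351)·(0.0583)³ / ((0.00554)²·(8.55)·(2.82)²) = 0.00333
Qp = 0.00333 < Kp = 0.00759, so the forward reaction proceeds.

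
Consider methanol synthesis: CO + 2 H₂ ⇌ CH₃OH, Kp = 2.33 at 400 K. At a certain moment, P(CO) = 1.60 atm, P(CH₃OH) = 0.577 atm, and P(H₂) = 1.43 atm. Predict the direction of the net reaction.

Qp = P(CH₃OH) / (P(CO)·P(H₂)²) = (0.577) / ((1.60)·(1.43)²) = 0.176
Qp = 0.176 < Kp = 2.33, so the forward reaction proceeds.

in the forward direction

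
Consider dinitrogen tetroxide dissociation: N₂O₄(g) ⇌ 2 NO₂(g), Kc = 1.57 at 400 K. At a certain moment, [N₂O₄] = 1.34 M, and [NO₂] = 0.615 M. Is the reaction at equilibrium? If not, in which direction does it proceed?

in the forward direction

Qc = [NO₂]² / [N₂O₄] = (0.615)² / (1.34) = 0.282
Qc = 0.282 < Kc = 1.57, so the forward reaction proceeds.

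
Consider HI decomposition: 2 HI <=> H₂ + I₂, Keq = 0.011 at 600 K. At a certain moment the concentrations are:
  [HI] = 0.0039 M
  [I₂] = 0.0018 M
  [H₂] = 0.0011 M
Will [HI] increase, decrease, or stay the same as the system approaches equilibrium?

Q = [H₂]·[I₂] / [HI]² = (0.0011)·(0.0018) / (0.0039)² = 0.13
Q = 0.13 > Keq = 0.011: net reverse reaction.
HI is a reactant, so it increases.

increase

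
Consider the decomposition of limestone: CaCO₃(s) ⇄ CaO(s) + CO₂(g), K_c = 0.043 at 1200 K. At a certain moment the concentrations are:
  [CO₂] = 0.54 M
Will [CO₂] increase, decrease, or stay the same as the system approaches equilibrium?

(CaCO₃, CaO are pure solids — omitted from Q_c.)
Q_c = [CO₂] = 0.54
Q_c = 0.54 > K_c = 0.043: net reverse reaction.
CO₂ is a product, so it decreases.

decrease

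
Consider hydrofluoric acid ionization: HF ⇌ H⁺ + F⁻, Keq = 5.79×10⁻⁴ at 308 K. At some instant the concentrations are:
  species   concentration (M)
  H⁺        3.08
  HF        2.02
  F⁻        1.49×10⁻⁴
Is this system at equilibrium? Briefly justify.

Q = [H⁺]·[F⁻] / [HF] = (3.08)·(1.49×10⁻⁴) / (2.02) = 2.27×10⁻⁴
Q = 2.27×10⁻⁴ < Keq = 5.79×10⁻⁴: net forward reaction.

no; Q < K, reaction proceeds forward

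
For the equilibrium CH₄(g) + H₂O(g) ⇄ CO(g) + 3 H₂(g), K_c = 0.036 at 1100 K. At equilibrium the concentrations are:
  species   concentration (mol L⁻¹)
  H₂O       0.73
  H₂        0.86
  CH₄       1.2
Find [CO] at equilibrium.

At equilibrium, K_c = [CO]·[H₂]³ / ([CH₄]·[H₂O]) = 0.036.
([CO])·(0.86)³ / ((1.2)·(0.73)) = 0.036
[CO] = 0.0496 = 0.050 mol L⁻¹

[CO] = 0.050 mol L⁻¹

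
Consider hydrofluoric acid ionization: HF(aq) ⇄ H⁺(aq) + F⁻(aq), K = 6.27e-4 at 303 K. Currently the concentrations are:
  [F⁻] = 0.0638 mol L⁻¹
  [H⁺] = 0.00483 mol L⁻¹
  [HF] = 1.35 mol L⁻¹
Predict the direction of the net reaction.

to the right

Q = [H⁺]·[F⁻] / [HF] = (0.00483)·(0.0638) / (1.35) = 2.28e-4
Q = 2.28e-4 < K = 6.27e-4, so the forward reaction proceeds.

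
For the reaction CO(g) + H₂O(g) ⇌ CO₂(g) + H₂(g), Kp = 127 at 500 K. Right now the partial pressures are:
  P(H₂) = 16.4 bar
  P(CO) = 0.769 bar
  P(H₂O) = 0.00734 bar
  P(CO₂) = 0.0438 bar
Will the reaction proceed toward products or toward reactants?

no net change (already at equilibrium)

Qp = P(CO₂)·P(H₂) / (P(CO)·P(H₂O)) = (0.0438)·(16.4) / ((0.769)·(0.00734)) = 127
Qp = 127 = Kp, so the system is already at equilibrium.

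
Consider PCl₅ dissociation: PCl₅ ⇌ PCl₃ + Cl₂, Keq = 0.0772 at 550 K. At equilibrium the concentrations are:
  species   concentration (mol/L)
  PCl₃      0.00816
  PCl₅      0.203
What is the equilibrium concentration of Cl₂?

[Cl₂] = 1.92 mol/L

At equilibrium, Keq = [PCl₃]·[Cl₂] / [PCl₅] = 0.0772.
(0.00816)·([Cl₂]) / (0.203) = 0.0772
[Cl₂] = 1.92 mol/L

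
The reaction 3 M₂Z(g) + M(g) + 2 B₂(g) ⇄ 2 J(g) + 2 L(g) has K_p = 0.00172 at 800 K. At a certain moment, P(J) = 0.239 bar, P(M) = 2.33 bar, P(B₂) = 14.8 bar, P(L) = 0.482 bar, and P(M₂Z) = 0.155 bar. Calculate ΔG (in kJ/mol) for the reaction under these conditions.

Q_p = P(J)²·P(L)² / (P(M₂Z)³·P(M)·P(B₂)²) = (0.239)²·(0.482)² / ((0.155)³·(2.33)·(14.8)²) = 0.00698
ΔG = RT ln(Q_p/K_p) = (8.314 J mol⁻¹ K⁻¹)(800 K) × ln(0.00698/0.00172)
   = (6.651 kJ/mol)(1.401) = 9.32 kJ/mol
ΔG > 0, so the forward reaction is non-spontaneous (proceeds in reverse).

ΔG = 9.32 kJ/mol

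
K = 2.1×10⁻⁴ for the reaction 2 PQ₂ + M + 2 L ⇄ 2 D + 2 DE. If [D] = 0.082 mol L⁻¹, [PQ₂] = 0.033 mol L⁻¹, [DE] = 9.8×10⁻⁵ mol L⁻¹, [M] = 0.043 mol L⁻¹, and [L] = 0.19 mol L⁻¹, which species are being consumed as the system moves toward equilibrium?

PQ₂, M, L (reactants)

Q = [D]²·[DE]² / ([PQ₂]²·[M]·[L]²) = (0.082)²·(9.8×10⁻⁵)² / ((0.033)²·(0.043)·(0.19)²) = 3.8×10⁻⁵
Q = 3.8×10⁻⁵ < K = 2.1×10⁻⁴: net forward reaction.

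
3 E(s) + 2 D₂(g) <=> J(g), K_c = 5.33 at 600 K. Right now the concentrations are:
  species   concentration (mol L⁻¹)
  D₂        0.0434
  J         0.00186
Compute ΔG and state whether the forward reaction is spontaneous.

ΔG = -8.41 kJ/mol; the forward reaction is spontaneous

(E is a pure solid — omitted from Q_c.)
Q_c = [J] / [D₂]² = (0.00186) / (0.0434)² = 0.987
ΔG = RT ln(Q_c/K_c) = (8.314 J mol⁻¹ K⁻¹)(600 K) × ln(0.987/5.33)
   = (4.988 kJ/mol)(-1.686) = -8.41 kJ/mol
ΔG < 0, so the forward reaction is spontaneous (proceeds forward).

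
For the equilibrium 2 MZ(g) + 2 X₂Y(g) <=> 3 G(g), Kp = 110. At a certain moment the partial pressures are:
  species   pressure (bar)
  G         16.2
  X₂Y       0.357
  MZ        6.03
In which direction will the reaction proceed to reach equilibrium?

in the reverse direction

Qp = P(G)³ / (P(MZ)²·P(X₂Y)²) = (16.2)³ / ((6.03)²·(0.357)²) = 917
Qp = 917 > Kp = 110, so the reverse reaction proceeds.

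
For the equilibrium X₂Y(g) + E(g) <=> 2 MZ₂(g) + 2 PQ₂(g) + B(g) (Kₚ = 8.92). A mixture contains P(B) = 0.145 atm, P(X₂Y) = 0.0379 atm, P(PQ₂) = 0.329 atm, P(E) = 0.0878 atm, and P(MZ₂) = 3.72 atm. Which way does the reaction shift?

Qₚ = P(MZ₂)²·P(PQ₂)²·P(B) / (P(X₂Y)·P(E)) = (3.72)²·(0.329)²·(0.145) / ((0.0379)·(0.0878)) = 65.3
Qₚ = 65.3 > Kₚ = 8.92, so the reverse reaction proceeds.

toward reactants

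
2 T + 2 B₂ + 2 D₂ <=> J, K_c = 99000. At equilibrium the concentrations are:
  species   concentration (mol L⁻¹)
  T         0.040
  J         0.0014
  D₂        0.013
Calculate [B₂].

At equilibrium, K_c = [J] / ([T]²·[B₂]²·[D₂]²) = 99000.
(0.0014) / ((0.040)²·([B₂])²·(0.013)²) = 99000
[B₂]² = 0.0523 ⇒ [B₂] = 0.23 mol L⁻¹

[B₂] = 0.23 mol L⁻¹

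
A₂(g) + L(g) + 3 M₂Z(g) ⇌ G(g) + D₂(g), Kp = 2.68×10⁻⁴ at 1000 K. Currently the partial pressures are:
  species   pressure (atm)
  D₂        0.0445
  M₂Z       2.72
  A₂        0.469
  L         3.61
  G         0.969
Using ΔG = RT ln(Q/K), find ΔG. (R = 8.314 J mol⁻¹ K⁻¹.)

ΔG = 12.9 kJ/mol

Qp = P(G)·P(D₂) / (P(A₂)·P(L)·P(M₂Z)³) = (0.969)·(0.0445) / ((0.469)·(3.61)·(2.72)³) = 0.00127
ΔG = RT ln(Qp/Kp) = (8.314 J mol⁻¹ K⁻¹)(1000 K) × ln(0.00127/2.68×10⁻⁴)
   = (8.314 kJ/mol)(1.556) = 12.9 kJ/mol
ΔG > 0, so the forward reaction is non-spontaneous (proceeds in reverse).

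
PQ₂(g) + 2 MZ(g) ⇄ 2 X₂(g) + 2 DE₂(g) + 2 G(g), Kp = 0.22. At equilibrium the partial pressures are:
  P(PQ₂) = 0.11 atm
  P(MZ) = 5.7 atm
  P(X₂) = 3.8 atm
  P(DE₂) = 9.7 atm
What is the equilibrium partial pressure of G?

At equilibrium, Kp = P(X₂)²·P(DE₂)²·P(G)² / (P(PQ₂)·P(MZ)²) = 0.22.
(3.8)²·(9.7)²·(P(G))² / ((0.11)·(5.7)²) = 0.22
P(G)² = 5.79e-4 ⇒ P(G) = 0.024 atm

P(G) = 0.024 atm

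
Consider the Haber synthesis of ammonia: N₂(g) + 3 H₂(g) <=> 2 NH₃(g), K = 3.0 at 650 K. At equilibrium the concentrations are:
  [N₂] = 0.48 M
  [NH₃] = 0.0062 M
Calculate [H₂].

[H₂] = 0.030 M

At equilibrium, K = [NH₃]² / ([N₂]·[H₂]³) = 3.0.
(0.0062)² / ((0.48)·([H₂])³) = 3.0
[H₂]³ = 2.67×10⁻⁵ ⇒ [H₂] = 0.030 M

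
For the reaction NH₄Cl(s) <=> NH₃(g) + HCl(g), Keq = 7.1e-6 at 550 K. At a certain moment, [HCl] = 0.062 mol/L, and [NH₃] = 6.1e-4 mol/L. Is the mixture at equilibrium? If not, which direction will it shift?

(NH₄Cl is a pure solid — omitted from Q.)
Q = [NH₃]·[HCl] = (6.1e-4)·(0.062) = 3.8e-5
Q = 3.8e-5 > Keq = 7.1e-6: net reverse reaction.

no; Q > K, reaction proceeds in reverse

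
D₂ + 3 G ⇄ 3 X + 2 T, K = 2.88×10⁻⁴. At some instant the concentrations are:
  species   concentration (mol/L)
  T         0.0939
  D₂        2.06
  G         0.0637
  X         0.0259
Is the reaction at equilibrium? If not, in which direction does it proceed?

at equilibrium

Q = [X]³·[T]² / ([D₂]·[G]³) = (0.0259)³·(0.0939)² / ((2.06)·(0.0637)³) = 2.88×10⁻⁴
Q = 2.88×10⁻⁴ = K, so the system is already at equilibrium.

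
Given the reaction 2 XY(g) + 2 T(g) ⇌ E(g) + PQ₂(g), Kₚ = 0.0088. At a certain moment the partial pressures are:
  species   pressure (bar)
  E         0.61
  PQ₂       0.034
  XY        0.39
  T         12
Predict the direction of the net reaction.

toward products

Qₚ = P(E)·P(PQ₂) / (P(XY)²·P(T)²) = (0.61)·(0.034) / ((0.39)²·(12)²) = 9.5e-4
Qₚ = 9.5e-4 < Kₚ = 0.0088, so the forward reaction proceeds.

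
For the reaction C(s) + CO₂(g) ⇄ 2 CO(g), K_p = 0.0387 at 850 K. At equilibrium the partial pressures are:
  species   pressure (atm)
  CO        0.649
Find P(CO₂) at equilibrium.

P(CO₂) = 10.9 atm

(C is a pure solid — omitted from K_p.)
At equilibrium, K_p = P(CO)² / P(CO₂) = 0.0387.
(0.649)² / (P(CO₂)) = 0.0387
P(CO₂) = 10.9 atm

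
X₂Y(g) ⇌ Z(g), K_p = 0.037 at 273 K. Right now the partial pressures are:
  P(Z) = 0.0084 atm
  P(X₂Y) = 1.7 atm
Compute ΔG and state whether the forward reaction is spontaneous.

ΔG = -4.57 kJ/mol; the forward reaction is spontaneous

Q_p = P(Z) / P(X₂Y) = (0.0084) / (1.7) = 0.00494
ΔG = RT ln(Q_p/K_p) = (8.314 J mol⁻¹ K⁻¹)(273 K) × ln(0.00494/0.037)
   = (2.270 kJ/mol)(-2.014) = -4.57 kJ/mol
ΔG < 0, so the forward reaction is spontaneous (proceeds forward).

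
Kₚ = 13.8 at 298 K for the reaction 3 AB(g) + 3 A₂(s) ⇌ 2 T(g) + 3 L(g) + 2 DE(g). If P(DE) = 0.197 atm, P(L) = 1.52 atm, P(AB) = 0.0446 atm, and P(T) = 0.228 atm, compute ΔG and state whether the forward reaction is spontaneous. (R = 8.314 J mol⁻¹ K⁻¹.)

(A₂ is a pure solid — omitted from Qₚ.)
Qₚ = P(T)²·P(L)³·P(DE)² / P(AB)³ = (0.228)²·(1.52)³·(0.197)² / (0.0446)³ = 79.9
ΔG = RT ln(Qₚ/Kₚ) = (8.314 J mol⁻¹ K⁻¹)(298 K) × ln(79.9/13.8)
   = (2.478 kJ/mol)(1.756) = 4.35 kJ/mol
ΔG > 0, so the forward reaction is non-spontaneous (proceeds in reverse).

ΔG = 4.35 kJ/mol; the forward reaction is non-spontaneous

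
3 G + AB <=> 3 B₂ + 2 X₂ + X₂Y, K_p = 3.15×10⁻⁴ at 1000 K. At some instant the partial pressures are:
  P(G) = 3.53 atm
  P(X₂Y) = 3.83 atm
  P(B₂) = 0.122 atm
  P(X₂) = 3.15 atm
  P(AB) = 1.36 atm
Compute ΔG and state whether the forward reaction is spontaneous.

Q_p = P(B₂)³·P(X₂)²·P(X₂Y) / (P(G)³·P(AB)) = (0.122)³·(3.15)²·(3.83) / ((3.53)³·(1.36)) = 0.00115
ΔG = RT ln(Q_p/K_p) = (8.314 J mol⁻¹ K⁻¹)(1000 K) × ln(0.00115/3.15×10⁻⁴)
   = (8.314 kJ/mol)(1.295) = 10.8 kJ/mol
ΔG > 0, so the forward reaction is non-spontaneous (proceeds in reverse).

ΔG = 10.8 kJ/mol; the forward reaction is non-spontaneous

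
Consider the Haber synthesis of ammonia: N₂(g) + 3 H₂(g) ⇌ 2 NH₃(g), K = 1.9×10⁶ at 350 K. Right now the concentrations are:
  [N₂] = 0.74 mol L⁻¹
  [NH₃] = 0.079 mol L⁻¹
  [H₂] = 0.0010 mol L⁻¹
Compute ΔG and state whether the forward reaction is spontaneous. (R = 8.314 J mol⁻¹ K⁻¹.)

ΔG = 4.34 kJ/mol; the forward reaction is non-spontaneous

Q = [NH₃]² / ([N₂]·[H₂]³) = (0.079)² / ((0.74)·(0.0010)³) = 8.43×10⁶
ΔG = RT ln(Q/K) = (8.314 J mol⁻¹ K⁻¹)(350 K) × ln(8.43×10⁶/1.9×10⁶)
   = (2.910 kJ/mol)(1.490) = 4.34 kJ/mol
ΔG > 0, so the forward reaction is non-spontaneous (proceeds in reverse).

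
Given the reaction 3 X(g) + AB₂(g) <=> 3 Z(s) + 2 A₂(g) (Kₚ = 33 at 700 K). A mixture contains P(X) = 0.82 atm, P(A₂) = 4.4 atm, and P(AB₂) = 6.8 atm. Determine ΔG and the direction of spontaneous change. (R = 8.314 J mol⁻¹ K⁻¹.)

(Z is a pure solid — omitted from Qₚ.)
Qₚ = P(A₂)² / (P(X)³·P(AB₂)) = (4.4)² / ((0.82)³·(6.8)) = 5.16
ΔG = RT ln(Qₚ/Kₚ) = (8.314 J mol⁻¹ K⁻¹)(700 K) × ln(5.16/33)
   = (5.820 kJ/mol)(-1.856) = -10.8 kJ/mol
ΔG < 0, so the forward reaction is spontaneous (proceeds forward).

ΔG = -10.8 kJ/mol; the forward reaction is spontaneous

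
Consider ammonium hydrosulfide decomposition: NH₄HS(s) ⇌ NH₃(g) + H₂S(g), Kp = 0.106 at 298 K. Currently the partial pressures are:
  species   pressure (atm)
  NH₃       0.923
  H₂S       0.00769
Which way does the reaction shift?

toward products

(NH₄HS is a pure solid — omitted from Qp.)
Qp = P(NH₃)·P(H₂S) = (0.923)·(0.00769) = 0.00710
Qp = 0.00710 < Kp = 0.106, so the forward reaction proceeds.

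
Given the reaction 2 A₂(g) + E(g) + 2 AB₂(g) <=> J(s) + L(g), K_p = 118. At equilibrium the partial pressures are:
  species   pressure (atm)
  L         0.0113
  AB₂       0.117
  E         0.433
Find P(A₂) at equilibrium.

P(A₂) = 0.127 atm

(J is a pure solid — omitted from K_p.)
At equilibrium, K_p = P(L) / (P(A₂)²·P(E)·P(AB₂)²) = 118.
(0.0113) / ((P(A₂))²·(0.433)·(0.117)²) = 118
P(A₂)² = 0.0162 ⇒ P(A₂) = 0.127 atm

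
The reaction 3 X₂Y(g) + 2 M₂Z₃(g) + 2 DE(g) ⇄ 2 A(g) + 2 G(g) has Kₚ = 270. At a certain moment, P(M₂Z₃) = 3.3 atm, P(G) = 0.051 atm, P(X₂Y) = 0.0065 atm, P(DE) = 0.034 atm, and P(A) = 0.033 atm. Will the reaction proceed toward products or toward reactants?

toward reactants

Qₚ = P(A)²·P(G)² / (P(X₂Y)³·P(M₂Z₃)²·P(DE)²) = (0.033)²·(0.051)² / ((0.0065)³·(3.3)²·(0.034)²) = 820
Qₚ = 820 > Kₚ = 270, so the reverse reaction proceeds.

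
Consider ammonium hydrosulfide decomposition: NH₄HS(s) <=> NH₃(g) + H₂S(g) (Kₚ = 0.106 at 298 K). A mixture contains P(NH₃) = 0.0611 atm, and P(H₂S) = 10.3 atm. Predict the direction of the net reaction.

in the reverse direction

(NH₄HS is a pure solid — omitted from Qₚ.)
Qₚ = P(NH₃)·P(H₂S) = (0.0611)·(10.3) = 0.629
Qₚ = 0.629 > Kₚ = 0.106, so the reverse reaction proceeds.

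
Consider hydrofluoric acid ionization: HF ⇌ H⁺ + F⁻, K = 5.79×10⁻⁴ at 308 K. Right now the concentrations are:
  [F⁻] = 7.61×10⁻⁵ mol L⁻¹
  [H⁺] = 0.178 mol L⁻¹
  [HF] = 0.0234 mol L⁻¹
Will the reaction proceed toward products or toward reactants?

no net change (already at equilibrium)

Q = [H⁺]·[F⁻] / [HF] = (0.178)·(7.61×10⁻⁵) / (0.0234) = 5.79×10⁻⁴
Q = 5.79×10⁻⁴ = K, so the system is already at equilibrium.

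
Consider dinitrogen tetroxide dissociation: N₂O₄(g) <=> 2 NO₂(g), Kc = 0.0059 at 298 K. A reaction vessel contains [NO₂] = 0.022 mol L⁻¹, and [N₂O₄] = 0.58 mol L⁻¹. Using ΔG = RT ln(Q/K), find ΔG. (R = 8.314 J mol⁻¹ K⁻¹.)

Qc = [NO₂]² / [N₂O₄] = (0.022)² / (0.58) = 8.34×10⁻⁴
ΔG = RT ln(Qc/Kc) = (8.314 J mol⁻¹ K⁻¹)(298 K) × ln(8.34×10⁻⁴/0.0059)
   = (2.478 kJ/mol)(-1.956) = -4.85 kJ/mol
ΔG < 0, so the forward reaction is spontaneous (proceeds forward).

ΔG = -4.85 kJ/mol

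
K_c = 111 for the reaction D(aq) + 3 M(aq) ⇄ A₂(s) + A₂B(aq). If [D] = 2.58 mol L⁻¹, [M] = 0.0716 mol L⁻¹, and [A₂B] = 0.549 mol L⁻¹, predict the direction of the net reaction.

to the left

(A₂ is a pure solid — omitted from Q_c.)
Q_c = [A₂B] / ([D]·[M]³) = (0.549) / ((2.58)·(0.0716)³) = 580
Q_c = 580 > K_c = 111, so the reverse reaction proceeds.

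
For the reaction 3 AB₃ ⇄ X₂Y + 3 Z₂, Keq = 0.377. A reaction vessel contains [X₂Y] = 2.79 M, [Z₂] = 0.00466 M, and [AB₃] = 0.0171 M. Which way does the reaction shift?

Q = [X₂Y]·[Z₂]³ / [AB₃]³ = (2.79)·(0.00466)³ / (0.0171)³ = 0.0565
Q = 0.0565 < Keq = 0.377, so the forward reaction proceeds.

forward (toward products)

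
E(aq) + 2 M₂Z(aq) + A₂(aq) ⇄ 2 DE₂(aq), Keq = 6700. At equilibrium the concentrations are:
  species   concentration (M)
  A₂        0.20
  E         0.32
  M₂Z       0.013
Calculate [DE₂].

[DE₂] = 0.27 M

At equilibrium, Keq = [DE₂]² / ([E]·[M₂Z]²·[A₂]) = 6700.
([DE₂])² / ((0.32)·(0.013)²·(0.20)) = 6700
[DE₂]² = 0.0725 ⇒ [DE₂] = 0.27 M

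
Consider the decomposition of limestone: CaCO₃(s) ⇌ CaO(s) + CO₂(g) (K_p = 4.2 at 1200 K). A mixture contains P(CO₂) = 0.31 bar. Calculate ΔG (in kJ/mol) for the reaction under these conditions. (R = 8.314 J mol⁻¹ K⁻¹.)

(CaCO₃, CaO are pure solids — omitted from Q_p.)
Q_p = P(CO₂) = 0.310
ΔG = RT ln(Q_p/K_p) = (8.314 J mol⁻¹ K⁻¹)(1200 K) × ln(0.310/4.2)
   = (9.977 kJ/mol)(-2.606) = -26.0 kJ/mol
ΔG < 0, so the forward reaction is spontaneous (proceeds forward).

ΔG = -26.0 kJ/mol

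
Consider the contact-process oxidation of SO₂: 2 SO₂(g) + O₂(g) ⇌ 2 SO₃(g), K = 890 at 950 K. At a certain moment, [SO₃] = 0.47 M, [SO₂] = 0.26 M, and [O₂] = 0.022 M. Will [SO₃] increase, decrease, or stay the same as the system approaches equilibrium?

Q = [SO₃]² / ([SO₂]²·[O₂]) = (0.47)² / ((0.26)²·(0.022)) = 150
Q = 150 < K = 890: net forward reaction.
SO₃ is a product, so it increases.

increase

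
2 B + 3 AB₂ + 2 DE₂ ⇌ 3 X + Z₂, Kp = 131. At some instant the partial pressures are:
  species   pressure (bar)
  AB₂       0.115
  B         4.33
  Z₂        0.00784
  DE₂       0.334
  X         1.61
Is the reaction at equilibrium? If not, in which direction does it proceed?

forward (toward products)

Qp = P(X)³·P(Z₂) / (P(B)²·P(AB₂)³·P(DE₂)²) = (1.61)³·(0.00784) / ((4.33)²·(0.115)³·(0.334)²) = 10.3
Qp = 10.3 < Kp = 131, so the forward reaction proceeds.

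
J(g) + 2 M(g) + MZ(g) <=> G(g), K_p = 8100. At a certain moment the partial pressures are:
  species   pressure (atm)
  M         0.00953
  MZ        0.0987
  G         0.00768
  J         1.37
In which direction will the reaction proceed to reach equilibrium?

toward products

Q_p = P(G) / (P(J)·P(M)²·P(MZ)) = (0.00768) / ((1.37)·(0.00953)²·(0.0987)) = 625
Q_p = 625 < K_p = 8100, so the forward reaction proceeds.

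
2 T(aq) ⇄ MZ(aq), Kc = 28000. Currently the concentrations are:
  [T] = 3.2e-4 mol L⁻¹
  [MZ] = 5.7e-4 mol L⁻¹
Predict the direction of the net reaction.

Qc = [MZ] / [T]² = (5.7e-4) / (3.2e-4)² = 5600
Qc = 5600 < Kc = 28000, so the forward reaction proceeds.

to the right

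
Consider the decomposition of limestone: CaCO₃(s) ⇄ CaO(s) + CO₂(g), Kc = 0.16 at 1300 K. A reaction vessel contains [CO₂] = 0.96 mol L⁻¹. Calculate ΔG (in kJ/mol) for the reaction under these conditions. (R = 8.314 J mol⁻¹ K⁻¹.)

ΔG = 19.4 kJ/mol

(CaCO₃, CaO are pure solids — omitted from Qc.)
Qc = [CO₂] = 0.960
ΔG = RT ln(Qc/Kc) = (8.314 J mol⁻¹ K⁻¹)(1300 K) × ln(0.960/0.16)
   = (10.81 kJ/mol)(1.792) = 19.4 kJ/mol
ΔG > 0, so the forward reaction is non-spontaneous (proceeds in reverse).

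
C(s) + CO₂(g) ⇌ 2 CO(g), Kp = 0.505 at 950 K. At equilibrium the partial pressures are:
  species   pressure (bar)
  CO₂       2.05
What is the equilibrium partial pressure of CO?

(C is a pure solid — omitted from Kp.)
At equilibrium, Kp = P(CO)² / P(CO₂) = 0.505.
(P(CO))² / (2.05) = 0.505
P(CO)² = 1.04 ⇒ P(CO) = 1.02 bar

P(CO) = 1.02 bar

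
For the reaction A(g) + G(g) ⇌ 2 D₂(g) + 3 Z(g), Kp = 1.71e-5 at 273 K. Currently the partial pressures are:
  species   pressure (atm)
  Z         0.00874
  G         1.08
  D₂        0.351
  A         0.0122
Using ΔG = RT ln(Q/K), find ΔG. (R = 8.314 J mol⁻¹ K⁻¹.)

Qp = P(D₂)²·P(Z)³ / (P(A)·P(G)) = (0.351)²·(0.00874)³ / ((0.0122)·(1.08)) = 6.24e-6
ΔG = RT ln(Qp/Kp) = (8.314 J mol⁻¹ K⁻¹)(273 K) × ln(6.24e-6/1.71e-5)
   = (2.270 kJ/mol)(-1.008) = -2.29 kJ/mol
ΔG < 0, so the forward reaction is spontaneous (proceeds forward).

ΔG = -2.29 kJ/mol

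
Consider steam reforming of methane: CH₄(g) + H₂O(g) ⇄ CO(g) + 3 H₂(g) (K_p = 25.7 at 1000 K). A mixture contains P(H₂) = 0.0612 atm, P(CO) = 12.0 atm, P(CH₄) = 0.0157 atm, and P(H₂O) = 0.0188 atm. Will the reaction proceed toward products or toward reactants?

in the forward direction

Q_p = P(CO)·P(H₂)³ / (P(CH₄)·P(H₂O)) = (12.0)·(0.0612)³ / ((0.0157)·(0.0188)) = 9.32
Q_p = 9.32 < K_p = 25.7, so the forward reaction proceeds.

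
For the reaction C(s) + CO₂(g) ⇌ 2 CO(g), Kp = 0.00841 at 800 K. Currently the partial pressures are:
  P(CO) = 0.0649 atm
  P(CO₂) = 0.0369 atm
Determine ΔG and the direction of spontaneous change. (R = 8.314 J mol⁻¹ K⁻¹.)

ΔG = 17.3 kJ/mol; the forward reaction is non-spontaneous

(C is a pure solid — omitted from Qp.)
Qp = P(CO)² / P(CO₂) = (0.0649)² / (0.0369) = 0.114
ΔG = RT ln(Qp/Kp) = (8.314 J mol⁻¹ K⁻¹)(800 K) × ln(0.114/0.00841)
   = (6.651 kJ/mol)(2.607) = 17.3 kJ/mol
ΔG > 0, so the forward reaction is non-spontaneous (proceeds in reverse).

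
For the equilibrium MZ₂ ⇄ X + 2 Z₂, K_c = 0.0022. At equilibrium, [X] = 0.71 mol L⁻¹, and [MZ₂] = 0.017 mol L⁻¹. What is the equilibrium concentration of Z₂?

At equilibrium, K_c = [X]·[Z₂]² / [MZ₂] = 0.0022.
(0.71)·([Z₂])² / (0.017) = 0.0022
[Z₂]² = 5.27e-5 ⇒ [Z₂] = 0.0073 mol L⁻¹

[Z₂] = 0.0073 mol L⁻¹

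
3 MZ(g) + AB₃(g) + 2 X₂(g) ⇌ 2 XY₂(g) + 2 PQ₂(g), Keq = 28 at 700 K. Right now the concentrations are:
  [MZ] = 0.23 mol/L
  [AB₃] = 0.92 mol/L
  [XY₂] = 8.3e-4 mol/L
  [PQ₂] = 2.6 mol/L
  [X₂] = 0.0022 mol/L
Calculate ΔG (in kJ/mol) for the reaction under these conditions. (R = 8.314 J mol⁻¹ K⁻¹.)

Q = [XY₂]²·[PQ₂]² / ([MZ]³·[AB₃]·[X₂]²) = (8.3e-4)²·(2.6)² / ((0.23)³·(0.92)·(0.0022)²) = 86.0
ΔG = RT ln(Q/Keq) = (8.314 J mol⁻¹ K⁻¹)(700 K) × ln(86.0/28)
   = (5.820 kJ/mol)(1.122) = 6.53 kJ/mol
ΔG > 0, so the forward reaction is non-spontaneous (proceeds in reverse).

ΔG = 6.53 kJ/mol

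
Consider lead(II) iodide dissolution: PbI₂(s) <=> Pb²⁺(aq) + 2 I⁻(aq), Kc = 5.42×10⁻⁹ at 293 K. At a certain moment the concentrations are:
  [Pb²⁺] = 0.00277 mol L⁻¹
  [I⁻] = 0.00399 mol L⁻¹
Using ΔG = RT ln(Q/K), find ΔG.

(PbI₂ is a pure solid — omitted from Qc.)
Qc = [Pb²⁺]·[I⁻]² = (0.00277)·(0.00399)² = 4.41×10⁻⁸
ΔG = RT ln(Qc/Kc) = (8.314 J mol⁻¹ K⁻¹)(293 K) × ln(4.41×10⁻⁸/5.42×10⁻⁹)
   = (2.436 kJ/mol)(2.096) = 5.11 kJ/mol
ΔG > 0, so the forward reaction is non-spontaneous (proceeds in reverse).

ΔG = 5.11 kJ/mol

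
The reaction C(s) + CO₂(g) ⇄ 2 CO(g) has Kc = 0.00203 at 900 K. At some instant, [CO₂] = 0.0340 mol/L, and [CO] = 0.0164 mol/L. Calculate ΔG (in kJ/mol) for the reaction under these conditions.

ΔG = 10.2 kJ/mol

(C is a pure solid — omitted from Qc.)
Qc = [CO]² / [CO₂] = (0.0164)² / (0.0340) = 0.00791
ΔG = RT ln(Qc/Kc) = (8.314 J mol⁻¹ K⁻¹)(900 K) × ln(0.00791/0.00203)
   = (7.483 kJ/mol)(1.360) = 10.2 kJ/mol
ΔG > 0, so the forward reaction is non-spontaneous (proceeds in reverse).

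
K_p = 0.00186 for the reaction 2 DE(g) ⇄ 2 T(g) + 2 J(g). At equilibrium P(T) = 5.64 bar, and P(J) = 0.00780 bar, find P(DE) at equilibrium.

At equilibrium, K_p = P(T)²·P(J)² / P(DE)² = 0.00186.
(5.64)²·(0.00780)² / (P(DE))² = 0.00186
P(DE)² = 1.04 ⇒ P(DE) = 1.02 bar

P(DE) = 1.02 bar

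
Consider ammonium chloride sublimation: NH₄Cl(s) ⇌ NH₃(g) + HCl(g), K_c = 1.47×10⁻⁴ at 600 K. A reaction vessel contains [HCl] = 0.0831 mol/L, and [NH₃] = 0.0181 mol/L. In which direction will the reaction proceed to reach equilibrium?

toward reactants

(NH₄Cl is a pure solid — omitted from Q_c.)
Q_c = [NH₃]·[HCl] = (0.0181)·(0.0831) = 0.00150
Q_c = 0.00150 > K_c = 1.47×10⁻⁴, so the reverse reaction proceeds.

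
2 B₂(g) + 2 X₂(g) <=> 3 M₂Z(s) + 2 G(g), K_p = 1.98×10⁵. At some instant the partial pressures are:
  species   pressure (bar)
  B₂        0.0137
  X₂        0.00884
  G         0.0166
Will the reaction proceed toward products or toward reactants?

(M₂Z is a pure solid — omitted from Q_p.)
Q_p = P(G)² / (P(B₂)²·P(X₂)²) = (0.0166)² / ((0.0137)²·(0.00884)²) = 18800
Q_p = 18800 < K_p = 1.98×10⁵, so the forward reaction proceeds.

to the right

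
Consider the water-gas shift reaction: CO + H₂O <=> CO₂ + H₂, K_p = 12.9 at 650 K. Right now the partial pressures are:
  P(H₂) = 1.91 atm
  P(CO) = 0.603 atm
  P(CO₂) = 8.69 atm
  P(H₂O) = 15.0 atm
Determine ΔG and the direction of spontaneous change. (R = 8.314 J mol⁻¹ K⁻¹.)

Q_p = P(CO₂)·P(H₂) / (P(CO)·P(H₂O)) = (8.69)·(1.91) / ((0.603)·(15.0)) = 1.84
ΔG = RT ln(Q_p/K_p) = (8.314 J mol⁻¹ K⁻¹)(650 K) × ln(1.84/12.9)
   = (5.404 kJ/mol)(-1.947) = -10.5 kJ/mol
ΔG < 0, so the forward reaction is spontaneous (proceeds forward).

ΔG = -10.5 kJ/mol; the forward reaction is spontaneous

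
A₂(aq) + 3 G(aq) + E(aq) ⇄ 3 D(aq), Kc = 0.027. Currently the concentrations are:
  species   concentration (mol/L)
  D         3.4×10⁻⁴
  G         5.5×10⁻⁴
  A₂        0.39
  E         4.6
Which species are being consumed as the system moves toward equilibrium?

Qc = [D]³ / ([A₂]·[G]³·[E]) = (3.4×10⁻⁴)³ / ((0.39)·(5.5×10⁻⁴)³·(4.6)) = 0.13
Qc = 0.13 > Kc = 0.027: net reverse reaction.

D (products)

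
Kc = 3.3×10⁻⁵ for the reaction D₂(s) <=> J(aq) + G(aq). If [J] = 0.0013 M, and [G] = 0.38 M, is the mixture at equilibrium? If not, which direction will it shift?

(D₂ is a pure solid — omitted from Qc.)
Qc = [J]·[G] = (0.0013)·(0.38) = 4.9×10⁻⁴
Qc = 4.9×10⁻⁴ > Kc = 3.3×10⁻⁵: net reverse reaction.

no; Q > K, reaction proceeds in reverse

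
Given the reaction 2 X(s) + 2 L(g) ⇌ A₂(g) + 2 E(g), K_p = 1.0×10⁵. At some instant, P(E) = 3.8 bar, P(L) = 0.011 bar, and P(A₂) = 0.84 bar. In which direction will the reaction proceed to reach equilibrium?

(X is a pure solid — omitted from Q_p.)
Q_p = P(A₂)·P(E)² / P(L)² = (0.84)·(3.8)² / (0.011)² = 1.0×10⁵
Q_p = 1.0×10⁵ = K_p, so the system is already at equilibrium.

no net change (already at equilibrium)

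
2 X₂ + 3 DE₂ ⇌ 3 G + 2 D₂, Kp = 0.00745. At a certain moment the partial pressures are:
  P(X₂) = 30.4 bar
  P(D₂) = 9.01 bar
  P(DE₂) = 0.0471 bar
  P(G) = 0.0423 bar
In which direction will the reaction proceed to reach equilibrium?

Qp = P(G)³·P(D₂)² / (P(X₂)²·P(DE₂)³) = (0.0423)³·(9.01)² / ((30.4)²·(0.0471)³) = 0.0636
Qp = 0.0636 > Kp = 0.00745, so the reverse reaction proceeds.

in the reverse direction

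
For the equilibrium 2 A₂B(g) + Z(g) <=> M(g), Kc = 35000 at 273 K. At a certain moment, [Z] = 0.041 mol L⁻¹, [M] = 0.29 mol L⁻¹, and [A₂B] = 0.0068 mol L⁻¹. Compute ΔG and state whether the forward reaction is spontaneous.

Qc = [M] / ([A₂B]²·[Z]) = (0.29) / ((0.0068)²·(0.041)) = 1.53×10⁵
ΔG = RT ln(Qc/Kc) = (8.314 J mol⁻¹ K⁻¹)(273 K) × ln(1.53×10⁵/35000)
   = (2.270 kJ/mol)(1.475) = 3.35 kJ/mol
ΔG > 0, so the forward reaction is non-spontaneous (proceeds in reverse).

ΔG = 3.35 kJ/mol; the forward reaction is non-spontaneous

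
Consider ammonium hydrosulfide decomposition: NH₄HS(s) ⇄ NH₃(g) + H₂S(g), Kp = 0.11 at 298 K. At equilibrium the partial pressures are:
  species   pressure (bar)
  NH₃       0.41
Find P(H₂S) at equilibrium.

(NH₄HS is a pure solid — omitted from Kp.)
At equilibrium, Kp = P(NH₃)·P(H₂S) = 0.11.
(0.41)·(P(H₂S)) = 0.11
P(H₂S) = 0.268 = 0.27 bar

P(H₂S) = 0.27 bar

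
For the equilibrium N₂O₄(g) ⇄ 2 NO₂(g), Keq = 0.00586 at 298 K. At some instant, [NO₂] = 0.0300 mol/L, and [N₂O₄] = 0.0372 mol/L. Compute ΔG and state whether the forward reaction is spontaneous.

Q = [NO₂]² / [N₂O₄] = (0.0300)² / (0.0372) = 0.0242
ΔG = RT ln(Q/Keq) = (8.314 J mol⁻¹ K⁻¹)(298 K) × ln(0.0242/0.00586)
   = (2.478 kJ/mol)(1.418) = 3.51 kJ/mol
ΔG > 0, so the forward reaction is non-spontaneous (proceeds in reverse).

ΔG = 3.51 kJ/mol; the forward reaction is non-spontaneous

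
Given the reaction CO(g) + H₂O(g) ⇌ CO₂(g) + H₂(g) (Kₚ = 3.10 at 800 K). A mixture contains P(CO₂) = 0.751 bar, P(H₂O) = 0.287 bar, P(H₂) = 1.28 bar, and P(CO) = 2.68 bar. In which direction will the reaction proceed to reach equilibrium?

Qₚ = P(CO₂)·P(H₂) / (P(CO)·P(H₂O)) = (0.751)·(1.28) / ((2.68)·(0.287)) = 1.25
Qₚ = 1.25 < Kₚ = 3.10, so the forward reaction proceeds.

toward products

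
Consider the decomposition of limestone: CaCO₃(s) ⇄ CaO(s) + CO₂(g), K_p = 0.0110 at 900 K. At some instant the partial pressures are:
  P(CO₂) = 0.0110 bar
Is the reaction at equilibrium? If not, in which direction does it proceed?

(CaCO₃, CaO are pure solids — omitted from Q_p.)
Q_p = P(CO₂) = 0.0110
Q_p = 0.0110 = K_p, so the system is already at equilibrium.

neither direction; the system is at equilibrium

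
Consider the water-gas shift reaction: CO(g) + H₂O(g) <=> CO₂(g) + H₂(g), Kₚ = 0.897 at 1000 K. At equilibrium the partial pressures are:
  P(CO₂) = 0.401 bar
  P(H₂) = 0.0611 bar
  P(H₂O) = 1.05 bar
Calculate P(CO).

At equilibrium, Kₚ = P(CO₂)·P(H₂) / (P(CO)·P(H₂O)) = 0.897.
(0.401)·(0.0611) / ((P(CO))·(1.05)) = 0.897
P(CO) = 0.0260 bar

P(CO) = 0.0260 bar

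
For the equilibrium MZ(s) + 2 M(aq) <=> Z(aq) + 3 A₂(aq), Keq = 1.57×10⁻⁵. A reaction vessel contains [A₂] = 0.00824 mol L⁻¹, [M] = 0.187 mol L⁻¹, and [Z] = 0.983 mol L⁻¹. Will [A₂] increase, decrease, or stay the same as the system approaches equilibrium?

(MZ is a pure solid — omitted from Q.)
Q = [Z]·[A₂]³ / [M]² = (0.983)·(0.00824)³ / (0.187)² = 1.57×10⁻⁵
Q = 1.57×10⁻⁵ = Keq; the system is at equilibrium.

stay the same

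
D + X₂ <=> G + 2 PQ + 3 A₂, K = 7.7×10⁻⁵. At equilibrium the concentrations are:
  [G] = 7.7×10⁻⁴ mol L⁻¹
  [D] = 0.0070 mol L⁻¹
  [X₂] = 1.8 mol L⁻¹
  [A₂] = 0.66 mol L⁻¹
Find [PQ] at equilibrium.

At equilibrium, K = [G]·[PQ]²·[A₂]³ / ([D]·[X₂]) = 7.7×10⁻⁵.
(7.7×10⁻⁴)·([PQ])²·(0.66)³ / ((0.0070)·(1.8)) = 7.7×10⁻⁵
[PQ]² = 0.00438 ⇒ [PQ] = 0.066 mol L⁻¹

[PQ] = 0.066 mol L⁻¹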